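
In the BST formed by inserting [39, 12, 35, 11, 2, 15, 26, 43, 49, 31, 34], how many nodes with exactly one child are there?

Tree built from: [39, 12, 35, 11, 2, 15, 26, 43, 49, 31, 34]
Tree (level-order array): [39, 12, 43, 11, 35, None, 49, 2, None, 15, None, None, None, None, None, None, 26, None, 31, None, 34]
Rule: These are nodes with exactly 1 non-null child.
Per-node child counts:
  node 39: 2 child(ren)
  node 12: 2 child(ren)
  node 11: 1 child(ren)
  node 2: 0 child(ren)
  node 35: 1 child(ren)
  node 15: 1 child(ren)
  node 26: 1 child(ren)
  node 31: 1 child(ren)
  node 34: 0 child(ren)
  node 43: 1 child(ren)
  node 49: 0 child(ren)
Matching nodes: [11, 35, 15, 26, 31, 43]
Count of nodes with exactly one child: 6


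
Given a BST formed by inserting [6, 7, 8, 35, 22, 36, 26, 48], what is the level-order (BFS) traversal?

Tree insertion order: [6, 7, 8, 35, 22, 36, 26, 48]
Tree (level-order array): [6, None, 7, None, 8, None, 35, 22, 36, None, 26, None, 48]
BFS from the root, enqueuing left then right child of each popped node:
  queue [6] -> pop 6, enqueue [7], visited so far: [6]
  queue [7] -> pop 7, enqueue [8], visited so far: [6, 7]
  queue [8] -> pop 8, enqueue [35], visited so far: [6, 7, 8]
  queue [35] -> pop 35, enqueue [22, 36], visited so far: [6, 7, 8, 35]
  queue [22, 36] -> pop 22, enqueue [26], visited so far: [6, 7, 8, 35, 22]
  queue [36, 26] -> pop 36, enqueue [48], visited so far: [6, 7, 8, 35, 22, 36]
  queue [26, 48] -> pop 26, enqueue [none], visited so far: [6, 7, 8, 35, 22, 36, 26]
  queue [48] -> pop 48, enqueue [none], visited so far: [6, 7, 8, 35, 22, 36, 26, 48]
Result: [6, 7, 8, 35, 22, 36, 26, 48]


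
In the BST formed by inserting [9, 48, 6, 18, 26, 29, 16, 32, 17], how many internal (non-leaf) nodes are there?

Tree built from: [9, 48, 6, 18, 26, 29, 16, 32, 17]
Tree (level-order array): [9, 6, 48, None, None, 18, None, 16, 26, None, 17, None, 29, None, None, None, 32]
Rule: An internal node has at least one child.
Per-node child counts:
  node 9: 2 child(ren)
  node 6: 0 child(ren)
  node 48: 1 child(ren)
  node 18: 2 child(ren)
  node 16: 1 child(ren)
  node 17: 0 child(ren)
  node 26: 1 child(ren)
  node 29: 1 child(ren)
  node 32: 0 child(ren)
Matching nodes: [9, 48, 18, 16, 26, 29]
Count of internal (non-leaf) nodes: 6


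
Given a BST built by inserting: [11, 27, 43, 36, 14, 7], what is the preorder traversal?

Tree insertion order: [11, 27, 43, 36, 14, 7]
Tree (level-order array): [11, 7, 27, None, None, 14, 43, None, None, 36]
Preorder traversal: [11, 7, 27, 14, 43, 36]


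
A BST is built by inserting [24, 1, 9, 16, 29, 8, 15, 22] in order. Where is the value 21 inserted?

Starting tree (level order): [24, 1, 29, None, 9, None, None, 8, 16, None, None, 15, 22]
Insertion path: 24 -> 1 -> 9 -> 16 -> 22
Result: insert 21 as left child of 22
Final tree (level order): [24, 1, 29, None, 9, None, None, 8, 16, None, None, 15, 22, None, None, 21]


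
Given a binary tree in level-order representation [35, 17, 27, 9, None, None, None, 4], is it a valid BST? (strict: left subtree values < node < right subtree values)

Level-order array: [35, 17, 27, 9, None, None, None, 4]
Validate using subtree bounds (lo, hi): at each node, require lo < value < hi,
then recurse left with hi=value and right with lo=value.
Preorder trace (stopping at first violation):
  at node 35 with bounds (-inf, +inf): OK
  at node 17 with bounds (-inf, 35): OK
  at node 9 with bounds (-inf, 17): OK
  at node 4 with bounds (-inf, 9): OK
  at node 27 with bounds (35, +inf): VIOLATION
Node 27 violates its bound: not (35 < 27 < +inf).
Result: Not a valid BST


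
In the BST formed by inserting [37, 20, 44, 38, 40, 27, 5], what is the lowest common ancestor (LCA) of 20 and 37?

Tree insertion order: [37, 20, 44, 38, 40, 27, 5]
Tree (level-order array): [37, 20, 44, 5, 27, 38, None, None, None, None, None, None, 40]
In a BST, the LCA of p=20, q=37 is the first node v on the
root-to-leaf path with p <= v <= q (go left if both < v, right if both > v).
Walk from root:
  at 37: 20 <= 37 <= 37, this is the LCA
LCA = 37


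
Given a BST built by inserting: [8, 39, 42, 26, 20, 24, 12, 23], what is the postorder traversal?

Tree insertion order: [8, 39, 42, 26, 20, 24, 12, 23]
Tree (level-order array): [8, None, 39, 26, 42, 20, None, None, None, 12, 24, None, None, 23]
Postorder traversal: [12, 23, 24, 20, 26, 42, 39, 8]


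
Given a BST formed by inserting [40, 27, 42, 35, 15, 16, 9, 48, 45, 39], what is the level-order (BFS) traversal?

Tree insertion order: [40, 27, 42, 35, 15, 16, 9, 48, 45, 39]
Tree (level-order array): [40, 27, 42, 15, 35, None, 48, 9, 16, None, 39, 45]
BFS from the root, enqueuing left then right child of each popped node:
  queue [40] -> pop 40, enqueue [27, 42], visited so far: [40]
  queue [27, 42] -> pop 27, enqueue [15, 35], visited so far: [40, 27]
  queue [42, 15, 35] -> pop 42, enqueue [48], visited so far: [40, 27, 42]
  queue [15, 35, 48] -> pop 15, enqueue [9, 16], visited so far: [40, 27, 42, 15]
  queue [35, 48, 9, 16] -> pop 35, enqueue [39], visited so far: [40, 27, 42, 15, 35]
  queue [48, 9, 16, 39] -> pop 48, enqueue [45], visited so far: [40, 27, 42, 15, 35, 48]
  queue [9, 16, 39, 45] -> pop 9, enqueue [none], visited so far: [40, 27, 42, 15, 35, 48, 9]
  queue [16, 39, 45] -> pop 16, enqueue [none], visited so far: [40, 27, 42, 15, 35, 48, 9, 16]
  queue [39, 45] -> pop 39, enqueue [none], visited so far: [40, 27, 42, 15, 35, 48, 9, 16, 39]
  queue [45] -> pop 45, enqueue [none], visited so far: [40, 27, 42, 15, 35, 48, 9, 16, 39, 45]
Result: [40, 27, 42, 15, 35, 48, 9, 16, 39, 45]


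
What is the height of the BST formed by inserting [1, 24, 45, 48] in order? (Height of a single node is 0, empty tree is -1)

Insertion order: [1, 24, 45, 48]
Tree (level-order array): [1, None, 24, None, 45, None, 48]
Compute height bottom-up (empty subtree = -1):
  height(48) = 1 + max(-1, -1) = 0
  height(45) = 1 + max(-1, 0) = 1
  height(24) = 1 + max(-1, 1) = 2
  height(1) = 1 + max(-1, 2) = 3
Height = 3


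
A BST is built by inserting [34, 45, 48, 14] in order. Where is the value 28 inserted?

Starting tree (level order): [34, 14, 45, None, None, None, 48]
Insertion path: 34 -> 14
Result: insert 28 as right child of 14
Final tree (level order): [34, 14, 45, None, 28, None, 48]


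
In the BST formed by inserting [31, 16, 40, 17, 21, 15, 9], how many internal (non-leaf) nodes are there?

Tree built from: [31, 16, 40, 17, 21, 15, 9]
Tree (level-order array): [31, 16, 40, 15, 17, None, None, 9, None, None, 21]
Rule: An internal node has at least one child.
Per-node child counts:
  node 31: 2 child(ren)
  node 16: 2 child(ren)
  node 15: 1 child(ren)
  node 9: 0 child(ren)
  node 17: 1 child(ren)
  node 21: 0 child(ren)
  node 40: 0 child(ren)
Matching nodes: [31, 16, 15, 17]
Count of internal (non-leaf) nodes: 4


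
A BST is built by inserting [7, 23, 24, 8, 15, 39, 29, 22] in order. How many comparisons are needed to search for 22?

Search path for 22: 7 -> 23 -> 8 -> 15 -> 22
Found: True
Comparisons: 5


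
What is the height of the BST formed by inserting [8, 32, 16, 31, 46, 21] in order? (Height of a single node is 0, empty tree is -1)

Insertion order: [8, 32, 16, 31, 46, 21]
Tree (level-order array): [8, None, 32, 16, 46, None, 31, None, None, 21]
Compute height bottom-up (empty subtree = -1):
  height(21) = 1 + max(-1, -1) = 0
  height(31) = 1 + max(0, -1) = 1
  height(16) = 1 + max(-1, 1) = 2
  height(46) = 1 + max(-1, -1) = 0
  height(32) = 1 + max(2, 0) = 3
  height(8) = 1 + max(-1, 3) = 4
Height = 4


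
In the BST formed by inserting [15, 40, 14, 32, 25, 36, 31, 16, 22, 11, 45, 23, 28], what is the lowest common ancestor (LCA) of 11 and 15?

Tree insertion order: [15, 40, 14, 32, 25, 36, 31, 16, 22, 11, 45, 23, 28]
Tree (level-order array): [15, 14, 40, 11, None, 32, 45, None, None, 25, 36, None, None, 16, 31, None, None, None, 22, 28, None, None, 23]
In a BST, the LCA of p=11, q=15 is the first node v on the
root-to-leaf path with p <= v <= q (go left if both < v, right if both > v).
Walk from root:
  at 15: 11 <= 15 <= 15, this is the LCA
LCA = 15


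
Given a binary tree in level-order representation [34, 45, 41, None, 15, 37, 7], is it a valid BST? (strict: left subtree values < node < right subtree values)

Level-order array: [34, 45, 41, None, 15, 37, 7]
Validate using subtree bounds (lo, hi): at each node, require lo < value < hi,
then recurse left with hi=value and right with lo=value.
Preorder trace (stopping at first violation):
  at node 34 with bounds (-inf, +inf): OK
  at node 45 with bounds (-inf, 34): VIOLATION
Node 45 violates its bound: not (-inf < 45 < 34).
Result: Not a valid BST


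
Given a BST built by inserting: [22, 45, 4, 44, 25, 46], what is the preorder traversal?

Tree insertion order: [22, 45, 4, 44, 25, 46]
Tree (level-order array): [22, 4, 45, None, None, 44, 46, 25]
Preorder traversal: [22, 4, 45, 44, 25, 46]


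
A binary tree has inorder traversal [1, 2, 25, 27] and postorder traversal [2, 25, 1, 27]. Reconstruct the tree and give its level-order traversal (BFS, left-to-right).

Inorder:   [1, 2, 25, 27]
Postorder: [2, 25, 1, 27]
Algorithm: postorder visits root last, so walk postorder right-to-left;
each value is the root of the current inorder slice — split it at that
value, recurse on the right subtree first, then the left.
Recursive splits:
  root=27; inorder splits into left=[1, 2, 25], right=[]
  root=1; inorder splits into left=[], right=[2, 25]
  root=25; inorder splits into left=[2], right=[]
  root=2; inorder splits into left=[], right=[]
Reconstructed level-order: [27, 1, 25, 2]


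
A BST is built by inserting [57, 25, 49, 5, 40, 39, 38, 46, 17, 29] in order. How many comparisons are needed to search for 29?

Search path for 29: 57 -> 25 -> 49 -> 40 -> 39 -> 38 -> 29
Found: True
Comparisons: 7


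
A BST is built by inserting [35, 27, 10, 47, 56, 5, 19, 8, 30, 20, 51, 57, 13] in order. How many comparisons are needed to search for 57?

Search path for 57: 35 -> 47 -> 56 -> 57
Found: True
Comparisons: 4


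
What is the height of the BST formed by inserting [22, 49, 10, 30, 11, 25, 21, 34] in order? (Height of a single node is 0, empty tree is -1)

Insertion order: [22, 49, 10, 30, 11, 25, 21, 34]
Tree (level-order array): [22, 10, 49, None, 11, 30, None, None, 21, 25, 34]
Compute height bottom-up (empty subtree = -1):
  height(21) = 1 + max(-1, -1) = 0
  height(11) = 1 + max(-1, 0) = 1
  height(10) = 1 + max(-1, 1) = 2
  height(25) = 1 + max(-1, -1) = 0
  height(34) = 1 + max(-1, -1) = 0
  height(30) = 1 + max(0, 0) = 1
  height(49) = 1 + max(1, -1) = 2
  height(22) = 1 + max(2, 2) = 3
Height = 3


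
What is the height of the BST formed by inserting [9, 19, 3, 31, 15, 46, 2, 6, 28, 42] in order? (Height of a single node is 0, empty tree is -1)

Insertion order: [9, 19, 3, 31, 15, 46, 2, 6, 28, 42]
Tree (level-order array): [9, 3, 19, 2, 6, 15, 31, None, None, None, None, None, None, 28, 46, None, None, 42]
Compute height bottom-up (empty subtree = -1):
  height(2) = 1 + max(-1, -1) = 0
  height(6) = 1 + max(-1, -1) = 0
  height(3) = 1 + max(0, 0) = 1
  height(15) = 1 + max(-1, -1) = 0
  height(28) = 1 + max(-1, -1) = 0
  height(42) = 1 + max(-1, -1) = 0
  height(46) = 1 + max(0, -1) = 1
  height(31) = 1 + max(0, 1) = 2
  height(19) = 1 + max(0, 2) = 3
  height(9) = 1 + max(1, 3) = 4
Height = 4


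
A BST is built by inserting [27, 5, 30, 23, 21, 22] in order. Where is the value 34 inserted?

Starting tree (level order): [27, 5, 30, None, 23, None, None, 21, None, None, 22]
Insertion path: 27 -> 30
Result: insert 34 as right child of 30
Final tree (level order): [27, 5, 30, None, 23, None, 34, 21, None, None, None, None, 22]


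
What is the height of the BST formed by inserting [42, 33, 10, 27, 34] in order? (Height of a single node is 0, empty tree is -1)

Insertion order: [42, 33, 10, 27, 34]
Tree (level-order array): [42, 33, None, 10, 34, None, 27]
Compute height bottom-up (empty subtree = -1):
  height(27) = 1 + max(-1, -1) = 0
  height(10) = 1 + max(-1, 0) = 1
  height(34) = 1 + max(-1, -1) = 0
  height(33) = 1 + max(1, 0) = 2
  height(42) = 1 + max(2, -1) = 3
Height = 3


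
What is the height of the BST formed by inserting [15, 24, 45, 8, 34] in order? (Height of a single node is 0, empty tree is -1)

Insertion order: [15, 24, 45, 8, 34]
Tree (level-order array): [15, 8, 24, None, None, None, 45, 34]
Compute height bottom-up (empty subtree = -1):
  height(8) = 1 + max(-1, -1) = 0
  height(34) = 1 + max(-1, -1) = 0
  height(45) = 1 + max(0, -1) = 1
  height(24) = 1 + max(-1, 1) = 2
  height(15) = 1 + max(0, 2) = 3
Height = 3


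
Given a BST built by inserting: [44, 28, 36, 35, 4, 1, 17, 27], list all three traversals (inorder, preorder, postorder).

Tree insertion order: [44, 28, 36, 35, 4, 1, 17, 27]
Tree (level-order array): [44, 28, None, 4, 36, 1, 17, 35, None, None, None, None, 27]
Inorder (L, root, R): [1, 4, 17, 27, 28, 35, 36, 44]
Preorder (root, L, R): [44, 28, 4, 1, 17, 27, 36, 35]
Postorder (L, R, root): [1, 27, 17, 4, 35, 36, 28, 44]


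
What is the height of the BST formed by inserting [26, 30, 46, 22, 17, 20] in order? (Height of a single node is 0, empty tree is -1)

Insertion order: [26, 30, 46, 22, 17, 20]
Tree (level-order array): [26, 22, 30, 17, None, None, 46, None, 20]
Compute height bottom-up (empty subtree = -1):
  height(20) = 1 + max(-1, -1) = 0
  height(17) = 1 + max(-1, 0) = 1
  height(22) = 1 + max(1, -1) = 2
  height(46) = 1 + max(-1, -1) = 0
  height(30) = 1 + max(-1, 0) = 1
  height(26) = 1 + max(2, 1) = 3
Height = 3


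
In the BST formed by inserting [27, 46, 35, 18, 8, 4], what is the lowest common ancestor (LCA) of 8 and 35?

Tree insertion order: [27, 46, 35, 18, 8, 4]
Tree (level-order array): [27, 18, 46, 8, None, 35, None, 4]
In a BST, the LCA of p=8, q=35 is the first node v on the
root-to-leaf path with p <= v <= q (go left if both < v, right if both > v).
Walk from root:
  at 27: 8 <= 27 <= 35, this is the LCA
LCA = 27


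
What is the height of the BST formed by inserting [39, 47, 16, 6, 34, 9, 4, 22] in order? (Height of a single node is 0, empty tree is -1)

Insertion order: [39, 47, 16, 6, 34, 9, 4, 22]
Tree (level-order array): [39, 16, 47, 6, 34, None, None, 4, 9, 22]
Compute height bottom-up (empty subtree = -1):
  height(4) = 1 + max(-1, -1) = 0
  height(9) = 1 + max(-1, -1) = 0
  height(6) = 1 + max(0, 0) = 1
  height(22) = 1 + max(-1, -1) = 0
  height(34) = 1 + max(0, -1) = 1
  height(16) = 1 + max(1, 1) = 2
  height(47) = 1 + max(-1, -1) = 0
  height(39) = 1 + max(2, 0) = 3
Height = 3


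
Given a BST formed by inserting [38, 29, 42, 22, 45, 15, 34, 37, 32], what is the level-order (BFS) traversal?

Tree insertion order: [38, 29, 42, 22, 45, 15, 34, 37, 32]
Tree (level-order array): [38, 29, 42, 22, 34, None, 45, 15, None, 32, 37]
BFS from the root, enqueuing left then right child of each popped node:
  queue [38] -> pop 38, enqueue [29, 42], visited so far: [38]
  queue [29, 42] -> pop 29, enqueue [22, 34], visited so far: [38, 29]
  queue [42, 22, 34] -> pop 42, enqueue [45], visited so far: [38, 29, 42]
  queue [22, 34, 45] -> pop 22, enqueue [15], visited so far: [38, 29, 42, 22]
  queue [34, 45, 15] -> pop 34, enqueue [32, 37], visited so far: [38, 29, 42, 22, 34]
  queue [45, 15, 32, 37] -> pop 45, enqueue [none], visited so far: [38, 29, 42, 22, 34, 45]
  queue [15, 32, 37] -> pop 15, enqueue [none], visited so far: [38, 29, 42, 22, 34, 45, 15]
  queue [32, 37] -> pop 32, enqueue [none], visited so far: [38, 29, 42, 22, 34, 45, 15, 32]
  queue [37] -> pop 37, enqueue [none], visited so far: [38, 29, 42, 22, 34, 45, 15, 32, 37]
Result: [38, 29, 42, 22, 34, 45, 15, 32, 37]


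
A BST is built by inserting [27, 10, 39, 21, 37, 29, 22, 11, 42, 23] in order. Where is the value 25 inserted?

Starting tree (level order): [27, 10, 39, None, 21, 37, 42, 11, 22, 29, None, None, None, None, None, None, 23]
Insertion path: 27 -> 10 -> 21 -> 22 -> 23
Result: insert 25 as right child of 23
Final tree (level order): [27, 10, 39, None, 21, 37, 42, 11, 22, 29, None, None, None, None, None, None, 23, None, None, None, 25]


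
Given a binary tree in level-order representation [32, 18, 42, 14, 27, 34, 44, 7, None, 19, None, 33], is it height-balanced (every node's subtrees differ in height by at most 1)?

Tree (level-order array): [32, 18, 42, 14, 27, 34, 44, 7, None, 19, None, 33]
Definition: a tree is height-balanced if, at every node, |h(left) - h(right)| <= 1 (empty subtree has height -1).
Bottom-up per-node check:
  node 7: h_left=-1, h_right=-1, diff=0 [OK], height=0
  node 14: h_left=0, h_right=-1, diff=1 [OK], height=1
  node 19: h_left=-1, h_right=-1, diff=0 [OK], height=0
  node 27: h_left=0, h_right=-1, diff=1 [OK], height=1
  node 18: h_left=1, h_right=1, diff=0 [OK], height=2
  node 33: h_left=-1, h_right=-1, diff=0 [OK], height=0
  node 34: h_left=0, h_right=-1, diff=1 [OK], height=1
  node 44: h_left=-1, h_right=-1, diff=0 [OK], height=0
  node 42: h_left=1, h_right=0, diff=1 [OK], height=2
  node 32: h_left=2, h_right=2, diff=0 [OK], height=3
All nodes satisfy the balance condition.
Result: Balanced


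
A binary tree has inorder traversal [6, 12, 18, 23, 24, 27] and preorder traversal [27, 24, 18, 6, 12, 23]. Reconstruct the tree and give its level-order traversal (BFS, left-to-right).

Inorder:  [6, 12, 18, 23, 24, 27]
Preorder: [27, 24, 18, 6, 12, 23]
Algorithm: preorder visits root first, so consume preorder in order;
for each root, split the current inorder slice at that value into
left-subtree inorder and right-subtree inorder, then recurse.
Recursive splits:
  root=27; inorder splits into left=[6, 12, 18, 23, 24], right=[]
  root=24; inorder splits into left=[6, 12, 18, 23], right=[]
  root=18; inorder splits into left=[6, 12], right=[23]
  root=6; inorder splits into left=[], right=[12]
  root=12; inorder splits into left=[], right=[]
  root=23; inorder splits into left=[], right=[]
Reconstructed level-order: [27, 24, 18, 6, 23, 12]


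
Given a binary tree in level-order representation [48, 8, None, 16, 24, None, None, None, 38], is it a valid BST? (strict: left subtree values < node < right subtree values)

Level-order array: [48, 8, None, 16, 24, None, None, None, 38]
Validate using subtree bounds (lo, hi): at each node, require lo < value < hi,
then recurse left with hi=value and right with lo=value.
Preorder trace (stopping at first violation):
  at node 48 with bounds (-inf, +inf): OK
  at node 8 with bounds (-inf, 48): OK
  at node 16 with bounds (-inf, 8): VIOLATION
Node 16 violates its bound: not (-inf < 16 < 8).
Result: Not a valid BST


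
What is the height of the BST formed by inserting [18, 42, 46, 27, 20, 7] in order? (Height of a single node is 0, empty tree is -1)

Insertion order: [18, 42, 46, 27, 20, 7]
Tree (level-order array): [18, 7, 42, None, None, 27, 46, 20]
Compute height bottom-up (empty subtree = -1):
  height(7) = 1 + max(-1, -1) = 0
  height(20) = 1 + max(-1, -1) = 0
  height(27) = 1 + max(0, -1) = 1
  height(46) = 1 + max(-1, -1) = 0
  height(42) = 1 + max(1, 0) = 2
  height(18) = 1 + max(0, 2) = 3
Height = 3


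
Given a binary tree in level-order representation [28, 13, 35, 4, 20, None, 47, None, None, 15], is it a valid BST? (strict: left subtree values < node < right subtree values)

Level-order array: [28, 13, 35, 4, 20, None, 47, None, None, 15]
Validate using subtree bounds (lo, hi): at each node, require lo < value < hi,
then recurse left with hi=value and right with lo=value.
Preorder trace (stopping at first violation):
  at node 28 with bounds (-inf, +inf): OK
  at node 13 with bounds (-inf, 28): OK
  at node 4 with bounds (-inf, 13): OK
  at node 20 with bounds (13, 28): OK
  at node 15 with bounds (13, 20): OK
  at node 35 with bounds (28, +inf): OK
  at node 47 with bounds (35, +inf): OK
No violation found at any node.
Result: Valid BST


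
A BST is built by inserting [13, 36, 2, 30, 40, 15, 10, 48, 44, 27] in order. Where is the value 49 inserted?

Starting tree (level order): [13, 2, 36, None, 10, 30, 40, None, None, 15, None, None, 48, None, 27, 44]
Insertion path: 13 -> 36 -> 40 -> 48
Result: insert 49 as right child of 48
Final tree (level order): [13, 2, 36, None, 10, 30, 40, None, None, 15, None, None, 48, None, 27, 44, 49]


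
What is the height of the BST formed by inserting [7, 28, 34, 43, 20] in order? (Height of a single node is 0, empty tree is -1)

Insertion order: [7, 28, 34, 43, 20]
Tree (level-order array): [7, None, 28, 20, 34, None, None, None, 43]
Compute height bottom-up (empty subtree = -1):
  height(20) = 1 + max(-1, -1) = 0
  height(43) = 1 + max(-1, -1) = 0
  height(34) = 1 + max(-1, 0) = 1
  height(28) = 1 + max(0, 1) = 2
  height(7) = 1 + max(-1, 2) = 3
Height = 3


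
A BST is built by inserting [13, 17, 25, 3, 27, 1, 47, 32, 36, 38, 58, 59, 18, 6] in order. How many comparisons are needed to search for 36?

Search path for 36: 13 -> 17 -> 25 -> 27 -> 47 -> 32 -> 36
Found: True
Comparisons: 7


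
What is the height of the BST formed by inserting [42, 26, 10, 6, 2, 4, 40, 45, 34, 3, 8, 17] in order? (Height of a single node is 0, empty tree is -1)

Insertion order: [42, 26, 10, 6, 2, 4, 40, 45, 34, 3, 8, 17]
Tree (level-order array): [42, 26, 45, 10, 40, None, None, 6, 17, 34, None, 2, 8, None, None, None, None, None, 4, None, None, 3]
Compute height bottom-up (empty subtree = -1):
  height(3) = 1 + max(-1, -1) = 0
  height(4) = 1 + max(0, -1) = 1
  height(2) = 1 + max(-1, 1) = 2
  height(8) = 1 + max(-1, -1) = 0
  height(6) = 1 + max(2, 0) = 3
  height(17) = 1 + max(-1, -1) = 0
  height(10) = 1 + max(3, 0) = 4
  height(34) = 1 + max(-1, -1) = 0
  height(40) = 1 + max(0, -1) = 1
  height(26) = 1 + max(4, 1) = 5
  height(45) = 1 + max(-1, -1) = 0
  height(42) = 1 + max(5, 0) = 6
Height = 6


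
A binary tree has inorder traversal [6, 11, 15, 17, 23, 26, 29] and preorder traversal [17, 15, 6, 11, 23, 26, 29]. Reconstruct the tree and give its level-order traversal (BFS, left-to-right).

Inorder:  [6, 11, 15, 17, 23, 26, 29]
Preorder: [17, 15, 6, 11, 23, 26, 29]
Algorithm: preorder visits root first, so consume preorder in order;
for each root, split the current inorder slice at that value into
left-subtree inorder and right-subtree inorder, then recurse.
Recursive splits:
  root=17; inorder splits into left=[6, 11, 15], right=[23, 26, 29]
  root=15; inorder splits into left=[6, 11], right=[]
  root=6; inorder splits into left=[], right=[11]
  root=11; inorder splits into left=[], right=[]
  root=23; inorder splits into left=[], right=[26, 29]
  root=26; inorder splits into left=[], right=[29]
  root=29; inorder splits into left=[], right=[]
Reconstructed level-order: [17, 15, 23, 6, 26, 11, 29]


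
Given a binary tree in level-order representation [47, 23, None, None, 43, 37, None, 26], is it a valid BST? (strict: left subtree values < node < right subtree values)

Level-order array: [47, 23, None, None, 43, 37, None, 26]
Validate using subtree bounds (lo, hi): at each node, require lo < value < hi,
then recurse left with hi=value and right with lo=value.
Preorder trace (stopping at first violation):
  at node 47 with bounds (-inf, +inf): OK
  at node 23 with bounds (-inf, 47): OK
  at node 43 with bounds (23, 47): OK
  at node 37 with bounds (23, 43): OK
  at node 26 with bounds (23, 37): OK
No violation found at any node.
Result: Valid BST


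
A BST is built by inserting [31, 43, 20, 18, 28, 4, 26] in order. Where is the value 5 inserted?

Starting tree (level order): [31, 20, 43, 18, 28, None, None, 4, None, 26]
Insertion path: 31 -> 20 -> 18 -> 4
Result: insert 5 as right child of 4
Final tree (level order): [31, 20, 43, 18, 28, None, None, 4, None, 26, None, None, 5]


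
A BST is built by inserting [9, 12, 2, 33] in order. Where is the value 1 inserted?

Starting tree (level order): [9, 2, 12, None, None, None, 33]
Insertion path: 9 -> 2
Result: insert 1 as left child of 2
Final tree (level order): [9, 2, 12, 1, None, None, 33]


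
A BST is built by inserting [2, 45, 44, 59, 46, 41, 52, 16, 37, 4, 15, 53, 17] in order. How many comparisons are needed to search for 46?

Search path for 46: 2 -> 45 -> 59 -> 46
Found: True
Comparisons: 4


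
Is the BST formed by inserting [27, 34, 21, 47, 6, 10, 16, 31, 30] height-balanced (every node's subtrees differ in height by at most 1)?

Tree (level-order array): [27, 21, 34, 6, None, 31, 47, None, 10, 30, None, None, None, None, 16]
Definition: a tree is height-balanced if, at every node, |h(left) - h(right)| <= 1 (empty subtree has height -1).
Bottom-up per-node check:
  node 16: h_left=-1, h_right=-1, diff=0 [OK], height=0
  node 10: h_left=-1, h_right=0, diff=1 [OK], height=1
  node 6: h_left=-1, h_right=1, diff=2 [FAIL (|-1-1|=2 > 1)], height=2
  node 21: h_left=2, h_right=-1, diff=3 [FAIL (|2--1|=3 > 1)], height=3
  node 30: h_left=-1, h_right=-1, diff=0 [OK], height=0
  node 31: h_left=0, h_right=-1, diff=1 [OK], height=1
  node 47: h_left=-1, h_right=-1, diff=0 [OK], height=0
  node 34: h_left=1, h_right=0, diff=1 [OK], height=2
  node 27: h_left=3, h_right=2, diff=1 [OK], height=4
Node 6 violates the condition: |-1 - 1| = 2 > 1.
Result: Not balanced


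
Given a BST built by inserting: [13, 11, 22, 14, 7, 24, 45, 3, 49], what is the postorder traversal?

Tree insertion order: [13, 11, 22, 14, 7, 24, 45, 3, 49]
Tree (level-order array): [13, 11, 22, 7, None, 14, 24, 3, None, None, None, None, 45, None, None, None, 49]
Postorder traversal: [3, 7, 11, 14, 49, 45, 24, 22, 13]


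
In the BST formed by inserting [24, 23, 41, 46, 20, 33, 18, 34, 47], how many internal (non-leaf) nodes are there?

Tree built from: [24, 23, 41, 46, 20, 33, 18, 34, 47]
Tree (level-order array): [24, 23, 41, 20, None, 33, 46, 18, None, None, 34, None, 47]
Rule: An internal node has at least one child.
Per-node child counts:
  node 24: 2 child(ren)
  node 23: 1 child(ren)
  node 20: 1 child(ren)
  node 18: 0 child(ren)
  node 41: 2 child(ren)
  node 33: 1 child(ren)
  node 34: 0 child(ren)
  node 46: 1 child(ren)
  node 47: 0 child(ren)
Matching nodes: [24, 23, 20, 41, 33, 46]
Count of internal (non-leaf) nodes: 6


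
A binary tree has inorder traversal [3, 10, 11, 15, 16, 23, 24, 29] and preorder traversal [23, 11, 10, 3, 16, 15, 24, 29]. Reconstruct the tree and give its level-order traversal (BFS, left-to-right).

Inorder:  [3, 10, 11, 15, 16, 23, 24, 29]
Preorder: [23, 11, 10, 3, 16, 15, 24, 29]
Algorithm: preorder visits root first, so consume preorder in order;
for each root, split the current inorder slice at that value into
left-subtree inorder and right-subtree inorder, then recurse.
Recursive splits:
  root=23; inorder splits into left=[3, 10, 11, 15, 16], right=[24, 29]
  root=11; inorder splits into left=[3, 10], right=[15, 16]
  root=10; inorder splits into left=[3], right=[]
  root=3; inorder splits into left=[], right=[]
  root=16; inorder splits into left=[15], right=[]
  root=15; inorder splits into left=[], right=[]
  root=24; inorder splits into left=[], right=[29]
  root=29; inorder splits into left=[], right=[]
Reconstructed level-order: [23, 11, 24, 10, 16, 29, 3, 15]


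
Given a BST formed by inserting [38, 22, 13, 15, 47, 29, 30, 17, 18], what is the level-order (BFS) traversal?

Tree insertion order: [38, 22, 13, 15, 47, 29, 30, 17, 18]
Tree (level-order array): [38, 22, 47, 13, 29, None, None, None, 15, None, 30, None, 17, None, None, None, 18]
BFS from the root, enqueuing left then right child of each popped node:
  queue [38] -> pop 38, enqueue [22, 47], visited so far: [38]
  queue [22, 47] -> pop 22, enqueue [13, 29], visited so far: [38, 22]
  queue [47, 13, 29] -> pop 47, enqueue [none], visited so far: [38, 22, 47]
  queue [13, 29] -> pop 13, enqueue [15], visited so far: [38, 22, 47, 13]
  queue [29, 15] -> pop 29, enqueue [30], visited so far: [38, 22, 47, 13, 29]
  queue [15, 30] -> pop 15, enqueue [17], visited so far: [38, 22, 47, 13, 29, 15]
  queue [30, 17] -> pop 30, enqueue [none], visited so far: [38, 22, 47, 13, 29, 15, 30]
  queue [17] -> pop 17, enqueue [18], visited so far: [38, 22, 47, 13, 29, 15, 30, 17]
  queue [18] -> pop 18, enqueue [none], visited so far: [38, 22, 47, 13, 29, 15, 30, 17, 18]
Result: [38, 22, 47, 13, 29, 15, 30, 17, 18]


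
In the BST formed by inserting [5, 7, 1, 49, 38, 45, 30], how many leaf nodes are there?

Tree built from: [5, 7, 1, 49, 38, 45, 30]
Tree (level-order array): [5, 1, 7, None, None, None, 49, 38, None, 30, 45]
Rule: A leaf has 0 children.
Per-node child counts:
  node 5: 2 child(ren)
  node 1: 0 child(ren)
  node 7: 1 child(ren)
  node 49: 1 child(ren)
  node 38: 2 child(ren)
  node 30: 0 child(ren)
  node 45: 0 child(ren)
Matching nodes: [1, 30, 45]
Count of leaf nodes: 3


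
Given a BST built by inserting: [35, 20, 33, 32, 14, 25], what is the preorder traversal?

Tree insertion order: [35, 20, 33, 32, 14, 25]
Tree (level-order array): [35, 20, None, 14, 33, None, None, 32, None, 25]
Preorder traversal: [35, 20, 14, 33, 32, 25]


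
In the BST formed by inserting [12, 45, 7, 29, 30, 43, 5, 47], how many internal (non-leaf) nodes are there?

Tree built from: [12, 45, 7, 29, 30, 43, 5, 47]
Tree (level-order array): [12, 7, 45, 5, None, 29, 47, None, None, None, 30, None, None, None, 43]
Rule: An internal node has at least one child.
Per-node child counts:
  node 12: 2 child(ren)
  node 7: 1 child(ren)
  node 5: 0 child(ren)
  node 45: 2 child(ren)
  node 29: 1 child(ren)
  node 30: 1 child(ren)
  node 43: 0 child(ren)
  node 47: 0 child(ren)
Matching nodes: [12, 7, 45, 29, 30]
Count of internal (non-leaf) nodes: 5


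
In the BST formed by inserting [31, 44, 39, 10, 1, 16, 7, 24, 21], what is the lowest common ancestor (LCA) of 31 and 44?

Tree insertion order: [31, 44, 39, 10, 1, 16, 7, 24, 21]
Tree (level-order array): [31, 10, 44, 1, 16, 39, None, None, 7, None, 24, None, None, None, None, 21]
In a BST, the LCA of p=31, q=44 is the first node v on the
root-to-leaf path with p <= v <= q (go left if both < v, right if both > v).
Walk from root:
  at 31: 31 <= 31 <= 44, this is the LCA
LCA = 31


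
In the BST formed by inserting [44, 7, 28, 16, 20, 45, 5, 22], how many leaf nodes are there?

Tree built from: [44, 7, 28, 16, 20, 45, 5, 22]
Tree (level-order array): [44, 7, 45, 5, 28, None, None, None, None, 16, None, None, 20, None, 22]
Rule: A leaf has 0 children.
Per-node child counts:
  node 44: 2 child(ren)
  node 7: 2 child(ren)
  node 5: 0 child(ren)
  node 28: 1 child(ren)
  node 16: 1 child(ren)
  node 20: 1 child(ren)
  node 22: 0 child(ren)
  node 45: 0 child(ren)
Matching nodes: [5, 22, 45]
Count of leaf nodes: 3


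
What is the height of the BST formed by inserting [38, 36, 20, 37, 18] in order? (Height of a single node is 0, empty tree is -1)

Insertion order: [38, 36, 20, 37, 18]
Tree (level-order array): [38, 36, None, 20, 37, 18]
Compute height bottom-up (empty subtree = -1):
  height(18) = 1 + max(-1, -1) = 0
  height(20) = 1 + max(0, -1) = 1
  height(37) = 1 + max(-1, -1) = 0
  height(36) = 1 + max(1, 0) = 2
  height(38) = 1 + max(2, -1) = 3
Height = 3


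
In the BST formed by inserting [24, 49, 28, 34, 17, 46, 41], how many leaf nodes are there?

Tree built from: [24, 49, 28, 34, 17, 46, 41]
Tree (level-order array): [24, 17, 49, None, None, 28, None, None, 34, None, 46, 41]
Rule: A leaf has 0 children.
Per-node child counts:
  node 24: 2 child(ren)
  node 17: 0 child(ren)
  node 49: 1 child(ren)
  node 28: 1 child(ren)
  node 34: 1 child(ren)
  node 46: 1 child(ren)
  node 41: 0 child(ren)
Matching nodes: [17, 41]
Count of leaf nodes: 2


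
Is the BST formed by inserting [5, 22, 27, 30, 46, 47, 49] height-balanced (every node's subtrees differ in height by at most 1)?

Tree (level-order array): [5, None, 22, None, 27, None, 30, None, 46, None, 47, None, 49]
Definition: a tree is height-balanced if, at every node, |h(left) - h(right)| <= 1 (empty subtree has height -1).
Bottom-up per-node check:
  node 49: h_left=-1, h_right=-1, diff=0 [OK], height=0
  node 47: h_left=-1, h_right=0, diff=1 [OK], height=1
  node 46: h_left=-1, h_right=1, diff=2 [FAIL (|-1-1|=2 > 1)], height=2
  node 30: h_left=-1, h_right=2, diff=3 [FAIL (|-1-2|=3 > 1)], height=3
  node 27: h_left=-1, h_right=3, diff=4 [FAIL (|-1-3|=4 > 1)], height=4
  node 22: h_left=-1, h_right=4, diff=5 [FAIL (|-1-4|=5 > 1)], height=5
  node 5: h_left=-1, h_right=5, diff=6 [FAIL (|-1-5|=6 > 1)], height=6
Node 46 violates the condition: |-1 - 1| = 2 > 1.
Result: Not balanced


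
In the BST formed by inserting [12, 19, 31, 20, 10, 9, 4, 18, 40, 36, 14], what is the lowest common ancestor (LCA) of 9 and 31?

Tree insertion order: [12, 19, 31, 20, 10, 9, 4, 18, 40, 36, 14]
Tree (level-order array): [12, 10, 19, 9, None, 18, 31, 4, None, 14, None, 20, 40, None, None, None, None, None, None, 36]
In a BST, the LCA of p=9, q=31 is the first node v on the
root-to-leaf path with p <= v <= q (go left if both < v, right if both > v).
Walk from root:
  at 12: 9 <= 12 <= 31, this is the LCA
LCA = 12


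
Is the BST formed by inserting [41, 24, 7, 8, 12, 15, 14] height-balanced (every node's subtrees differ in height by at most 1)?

Tree (level-order array): [41, 24, None, 7, None, None, 8, None, 12, None, 15, 14]
Definition: a tree is height-balanced if, at every node, |h(left) - h(right)| <= 1 (empty subtree has height -1).
Bottom-up per-node check:
  node 14: h_left=-1, h_right=-1, diff=0 [OK], height=0
  node 15: h_left=0, h_right=-1, diff=1 [OK], height=1
  node 12: h_left=-1, h_right=1, diff=2 [FAIL (|-1-1|=2 > 1)], height=2
  node 8: h_left=-1, h_right=2, diff=3 [FAIL (|-1-2|=3 > 1)], height=3
  node 7: h_left=-1, h_right=3, diff=4 [FAIL (|-1-3|=4 > 1)], height=4
  node 24: h_left=4, h_right=-1, diff=5 [FAIL (|4--1|=5 > 1)], height=5
  node 41: h_left=5, h_right=-1, diff=6 [FAIL (|5--1|=6 > 1)], height=6
Node 12 violates the condition: |-1 - 1| = 2 > 1.
Result: Not balanced


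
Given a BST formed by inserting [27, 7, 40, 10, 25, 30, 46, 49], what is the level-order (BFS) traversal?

Tree insertion order: [27, 7, 40, 10, 25, 30, 46, 49]
Tree (level-order array): [27, 7, 40, None, 10, 30, 46, None, 25, None, None, None, 49]
BFS from the root, enqueuing left then right child of each popped node:
  queue [27] -> pop 27, enqueue [7, 40], visited so far: [27]
  queue [7, 40] -> pop 7, enqueue [10], visited so far: [27, 7]
  queue [40, 10] -> pop 40, enqueue [30, 46], visited so far: [27, 7, 40]
  queue [10, 30, 46] -> pop 10, enqueue [25], visited so far: [27, 7, 40, 10]
  queue [30, 46, 25] -> pop 30, enqueue [none], visited so far: [27, 7, 40, 10, 30]
  queue [46, 25] -> pop 46, enqueue [49], visited so far: [27, 7, 40, 10, 30, 46]
  queue [25, 49] -> pop 25, enqueue [none], visited so far: [27, 7, 40, 10, 30, 46, 25]
  queue [49] -> pop 49, enqueue [none], visited so far: [27, 7, 40, 10, 30, 46, 25, 49]
Result: [27, 7, 40, 10, 30, 46, 25, 49]


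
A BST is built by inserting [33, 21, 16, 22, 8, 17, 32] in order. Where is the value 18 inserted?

Starting tree (level order): [33, 21, None, 16, 22, 8, 17, None, 32]
Insertion path: 33 -> 21 -> 16 -> 17
Result: insert 18 as right child of 17
Final tree (level order): [33, 21, None, 16, 22, 8, 17, None, 32, None, None, None, 18]


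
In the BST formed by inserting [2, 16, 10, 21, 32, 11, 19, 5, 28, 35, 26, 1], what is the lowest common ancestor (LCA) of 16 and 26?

Tree insertion order: [2, 16, 10, 21, 32, 11, 19, 5, 28, 35, 26, 1]
Tree (level-order array): [2, 1, 16, None, None, 10, 21, 5, 11, 19, 32, None, None, None, None, None, None, 28, 35, 26]
In a BST, the LCA of p=16, q=26 is the first node v on the
root-to-leaf path with p <= v <= q (go left if both < v, right if both > v).
Walk from root:
  at 2: both 16 and 26 > 2, go right
  at 16: 16 <= 16 <= 26, this is the LCA
LCA = 16


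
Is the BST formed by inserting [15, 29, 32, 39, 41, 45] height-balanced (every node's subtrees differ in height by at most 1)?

Tree (level-order array): [15, None, 29, None, 32, None, 39, None, 41, None, 45]
Definition: a tree is height-balanced if, at every node, |h(left) - h(right)| <= 1 (empty subtree has height -1).
Bottom-up per-node check:
  node 45: h_left=-1, h_right=-1, diff=0 [OK], height=0
  node 41: h_left=-1, h_right=0, diff=1 [OK], height=1
  node 39: h_left=-1, h_right=1, diff=2 [FAIL (|-1-1|=2 > 1)], height=2
  node 32: h_left=-1, h_right=2, diff=3 [FAIL (|-1-2|=3 > 1)], height=3
  node 29: h_left=-1, h_right=3, diff=4 [FAIL (|-1-3|=4 > 1)], height=4
  node 15: h_left=-1, h_right=4, diff=5 [FAIL (|-1-4|=5 > 1)], height=5
Node 39 violates the condition: |-1 - 1| = 2 > 1.
Result: Not balanced


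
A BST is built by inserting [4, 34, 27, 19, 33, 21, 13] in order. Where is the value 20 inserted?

Starting tree (level order): [4, None, 34, 27, None, 19, 33, 13, 21]
Insertion path: 4 -> 34 -> 27 -> 19 -> 21
Result: insert 20 as left child of 21
Final tree (level order): [4, None, 34, 27, None, 19, 33, 13, 21, None, None, None, None, 20]


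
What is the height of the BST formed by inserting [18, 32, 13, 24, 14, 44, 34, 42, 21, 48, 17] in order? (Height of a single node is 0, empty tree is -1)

Insertion order: [18, 32, 13, 24, 14, 44, 34, 42, 21, 48, 17]
Tree (level-order array): [18, 13, 32, None, 14, 24, 44, None, 17, 21, None, 34, 48, None, None, None, None, None, 42]
Compute height bottom-up (empty subtree = -1):
  height(17) = 1 + max(-1, -1) = 0
  height(14) = 1 + max(-1, 0) = 1
  height(13) = 1 + max(-1, 1) = 2
  height(21) = 1 + max(-1, -1) = 0
  height(24) = 1 + max(0, -1) = 1
  height(42) = 1 + max(-1, -1) = 0
  height(34) = 1 + max(-1, 0) = 1
  height(48) = 1 + max(-1, -1) = 0
  height(44) = 1 + max(1, 0) = 2
  height(32) = 1 + max(1, 2) = 3
  height(18) = 1 + max(2, 3) = 4
Height = 4


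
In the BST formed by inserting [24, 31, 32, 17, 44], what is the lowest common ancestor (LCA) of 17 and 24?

Tree insertion order: [24, 31, 32, 17, 44]
Tree (level-order array): [24, 17, 31, None, None, None, 32, None, 44]
In a BST, the LCA of p=17, q=24 is the first node v on the
root-to-leaf path with p <= v <= q (go left if both < v, right if both > v).
Walk from root:
  at 24: 17 <= 24 <= 24, this is the LCA
LCA = 24


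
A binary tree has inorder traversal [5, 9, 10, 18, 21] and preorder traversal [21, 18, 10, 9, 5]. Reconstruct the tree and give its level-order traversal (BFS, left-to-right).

Inorder:  [5, 9, 10, 18, 21]
Preorder: [21, 18, 10, 9, 5]
Algorithm: preorder visits root first, so consume preorder in order;
for each root, split the current inorder slice at that value into
left-subtree inorder and right-subtree inorder, then recurse.
Recursive splits:
  root=21; inorder splits into left=[5, 9, 10, 18], right=[]
  root=18; inorder splits into left=[5, 9, 10], right=[]
  root=10; inorder splits into left=[5, 9], right=[]
  root=9; inorder splits into left=[5], right=[]
  root=5; inorder splits into left=[], right=[]
Reconstructed level-order: [21, 18, 10, 9, 5]


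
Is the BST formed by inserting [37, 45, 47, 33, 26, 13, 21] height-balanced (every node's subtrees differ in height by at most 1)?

Tree (level-order array): [37, 33, 45, 26, None, None, 47, 13, None, None, None, None, 21]
Definition: a tree is height-balanced if, at every node, |h(left) - h(right)| <= 1 (empty subtree has height -1).
Bottom-up per-node check:
  node 21: h_left=-1, h_right=-1, diff=0 [OK], height=0
  node 13: h_left=-1, h_right=0, diff=1 [OK], height=1
  node 26: h_left=1, h_right=-1, diff=2 [FAIL (|1--1|=2 > 1)], height=2
  node 33: h_left=2, h_right=-1, diff=3 [FAIL (|2--1|=3 > 1)], height=3
  node 47: h_left=-1, h_right=-1, diff=0 [OK], height=0
  node 45: h_left=-1, h_right=0, diff=1 [OK], height=1
  node 37: h_left=3, h_right=1, diff=2 [FAIL (|3-1|=2 > 1)], height=4
Node 26 violates the condition: |1 - -1| = 2 > 1.
Result: Not balanced


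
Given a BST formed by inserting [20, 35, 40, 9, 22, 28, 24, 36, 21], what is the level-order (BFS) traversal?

Tree insertion order: [20, 35, 40, 9, 22, 28, 24, 36, 21]
Tree (level-order array): [20, 9, 35, None, None, 22, 40, 21, 28, 36, None, None, None, 24]
BFS from the root, enqueuing left then right child of each popped node:
  queue [20] -> pop 20, enqueue [9, 35], visited so far: [20]
  queue [9, 35] -> pop 9, enqueue [none], visited so far: [20, 9]
  queue [35] -> pop 35, enqueue [22, 40], visited so far: [20, 9, 35]
  queue [22, 40] -> pop 22, enqueue [21, 28], visited so far: [20, 9, 35, 22]
  queue [40, 21, 28] -> pop 40, enqueue [36], visited so far: [20, 9, 35, 22, 40]
  queue [21, 28, 36] -> pop 21, enqueue [none], visited so far: [20, 9, 35, 22, 40, 21]
  queue [28, 36] -> pop 28, enqueue [24], visited so far: [20, 9, 35, 22, 40, 21, 28]
  queue [36, 24] -> pop 36, enqueue [none], visited so far: [20, 9, 35, 22, 40, 21, 28, 36]
  queue [24] -> pop 24, enqueue [none], visited so far: [20, 9, 35, 22, 40, 21, 28, 36, 24]
Result: [20, 9, 35, 22, 40, 21, 28, 36, 24]
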